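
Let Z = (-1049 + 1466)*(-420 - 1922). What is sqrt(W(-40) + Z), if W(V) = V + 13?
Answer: I*sqrt(976641) ≈ 988.25*I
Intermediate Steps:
W(V) = 13 + V
Z = -976614 (Z = 417*(-2342) = -976614)
sqrt(W(-40) + Z) = sqrt((13 - 40) - 976614) = sqrt(-27 - 976614) = sqrt(-976641) = I*sqrt(976641)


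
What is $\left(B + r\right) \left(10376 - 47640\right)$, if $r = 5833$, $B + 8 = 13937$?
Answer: $-736411168$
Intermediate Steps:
$B = 13929$ ($B = -8 + 13937 = 13929$)
$\left(B + r\right) \left(10376 - 47640\right) = \left(13929 + 5833\right) \left(10376 - 47640\right) = 19762 \left(-37264\right) = -736411168$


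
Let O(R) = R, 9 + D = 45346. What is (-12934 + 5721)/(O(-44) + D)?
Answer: -7213/45293 ≈ -0.15925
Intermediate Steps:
D = 45337 (D = -9 + 45346 = 45337)
(-12934 + 5721)/(O(-44) + D) = (-12934 + 5721)/(-44 + 45337) = -7213/45293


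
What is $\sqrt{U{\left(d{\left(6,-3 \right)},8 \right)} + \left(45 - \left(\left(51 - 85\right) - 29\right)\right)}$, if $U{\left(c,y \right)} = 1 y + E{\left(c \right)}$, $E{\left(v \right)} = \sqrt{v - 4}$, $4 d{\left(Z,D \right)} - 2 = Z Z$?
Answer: $\frac{\sqrt{464 + 2 \sqrt{22}}}{2} \approx 10.879$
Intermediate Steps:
$d{\left(Z,D \right)} = \frac{1}{2} + \frac{Z^{2}}{4}$ ($d{\left(Z,D \right)} = \frac{1}{2} + \frac{Z Z}{4} = \frac{1}{2} + \frac{Z^{2}}{4}$)
$E{\left(v \right)} = \sqrt{-4 + v}$
$U{\left(c,y \right)} = y + \sqrt{-4 + c}$ ($U{\left(c,y \right)} = 1 y + \sqrt{-4 + c} = y + \sqrt{-4 + c}$)
$\sqrt{U{\left(d{\left(6,-3 \right)},8 \right)} + \left(45 - \left(\left(51 - 85\right) - 29\right)\right)} = \sqrt{\left(8 + \sqrt{-4 + \left(\frac{1}{2} + \frac{6^{2}}{4}\right)}\right) + \left(45 - \left(\left(51 - 85\right) - 29\right)\right)} = \sqrt{\left(8 + \sqrt{-4 + \left(\frac{1}{2} + \frac{1}{4} \cdot 36\right)}\right) + \left(45 - \left(-34 - 29\right)\right)} = \sqrt{\left(8 + \sqrt{-4 + \left(\frac{1}{2} + 9\right)}\right) + \left(45 - -63\right)} = \sqrt{\left(8 + \sqrt{-4 + \frac{19}{2}}\right) + \left(45 + 63\right)} = \sqrt{\left(8 + \sqrt{\frac{11}{2}}\right) + 108} = \sqrt{\left(8 + \frac{\sqrt{22}}{2}\right) + 108} = \sqrt{116 + \frac{\sqrt{22}}{2}}$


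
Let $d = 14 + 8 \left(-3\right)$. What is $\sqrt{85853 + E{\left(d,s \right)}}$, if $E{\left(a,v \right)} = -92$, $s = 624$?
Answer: $3 \sqrt{9529} \approx 292.85$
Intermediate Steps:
$d = -10$ ($d = 14 - 24 = -10$)
$\sqrt{85853 + E{\left(d,s \right)}} = \sqrt{85853 - 92} = \sqrt{85761} = 3 \sqrt{9529}$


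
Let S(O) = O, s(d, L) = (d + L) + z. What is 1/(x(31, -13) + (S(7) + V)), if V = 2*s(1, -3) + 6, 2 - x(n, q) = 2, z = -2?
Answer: ⅕ ≈ 0.20000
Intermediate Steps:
x(n, q) = 0 (x(n, q) = 2 - 1*2 = 2 - 2 = 0)
s(d, L) = -2 + L + d (s(d, L) = (d + L) - 2 = (L + d) - 2 = -2 + L + d)
V = -2 (V = 2*(-2 - 3 + 1) + 6 = 2*(-4) + 6 = -8 + 6 = -2)
1/(x(31, -13) + (S(7) + V)) = 1/(0 + (7 - 2)) = 1/(0 + 5) = 1/5 = ⅕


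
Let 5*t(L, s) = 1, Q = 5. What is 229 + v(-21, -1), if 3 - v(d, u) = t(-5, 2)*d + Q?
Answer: 1156/5 ≈ 231.20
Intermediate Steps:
t(L, s) = ⅕ (t(L, s) = (⅕)*1 = ⅕)
v(d, u) = -2 - d/5 (v(d, u) = 3 - (d/5 + 5) = 3 - (5 + d/5) = 3 + (-5 - d/5) = -2 - d/5)
229 + v(-21, -1) = 229 + (-2 - ⅕*(-21)) = 229 + (-2 + 21/5) = 229 + 11/5 = 1156/5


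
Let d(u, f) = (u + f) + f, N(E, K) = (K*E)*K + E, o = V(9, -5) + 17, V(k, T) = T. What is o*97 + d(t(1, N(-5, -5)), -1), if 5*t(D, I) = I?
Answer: 1136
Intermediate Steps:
o = 12 (o = -5 + 17 = 12)
N(E, K) = E + E*K**2 (N(E, K) = (E*K)*K + E = E*K**2 + E = E + E*K**2)
t(D, I) = I/5
d(u, f) = u + 2*f (d(u, f) = (f + u) + f = u + 2*f)
o*97 + d(t(1, N(-5, -5)), -1) = 12*97 + ((-5*(1 + (-5)**2))/5 + 2*(-1)) = 1164 + ((-5*(1 + 25))/5 - 2) = 1164 + ((-5*26)/5 - 2) = 1164 + ((1/5)*(-130) - 2) = 1164 + (-26 - 2) = 1164 - 28 = 1136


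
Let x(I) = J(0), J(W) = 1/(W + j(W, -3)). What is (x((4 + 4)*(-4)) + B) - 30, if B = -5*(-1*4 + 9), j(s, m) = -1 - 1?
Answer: -111/2 ≈ -55.500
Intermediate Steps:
j(s, m) = -2
J(W) = 1/(-2 + W) (J(W) = 1/(W - 2) = 1/(-2 + W))
B = -25 (B = -5*(-4 + 9) = -5*5 = -25)
x(I) = -1/2 (x(I) = 1/(-2 + 0) = 1/(-2) = -1/2)
(x((4 + 4)*(-4)) + B) - 30 = (-1/2 - 25) - 30 = -51/2 - 30 = -111/2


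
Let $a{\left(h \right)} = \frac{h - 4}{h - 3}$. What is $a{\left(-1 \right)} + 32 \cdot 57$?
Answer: $\frac{7301}{4} \approx 1825.3$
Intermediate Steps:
$a{\left(h \right)} = \frac{-4 + h}{-3 + h}$
$a{\left(-1 \right)} + 32 \cdot 57 = \frac{-4 - 1}{-3 - 1} + 32 \cdot 57 = \frac{1}{-4} \left(-5\right) + 1824 = \left(- \frac{1}{4}\right) \left(-5\right) + 1824 = \frac{5}{4} + 1824 = \frac{7301}{4}$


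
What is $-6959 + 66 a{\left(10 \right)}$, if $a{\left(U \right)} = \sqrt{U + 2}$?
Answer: $-6959 + 132 \sqrt{3} \approx -6730.4$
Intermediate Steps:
$a{\left(U \right)} = \sqrt{2 + U}$
$-6959 + 66 a{\left(10 \right)} = -6959 + 66 \sqrt{2 + 10} = -6959 + 66 \sqrt{12} = -6959 + 66 \cdot 2 \sqrt{3} = -6959 + 132 \sqrt{3}$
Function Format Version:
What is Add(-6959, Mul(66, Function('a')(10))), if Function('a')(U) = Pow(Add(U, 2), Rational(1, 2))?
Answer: Add(-6959, Mul(132, Pow(3, Rational(1, 2)))) ≈ -6730.4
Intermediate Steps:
Function('a')(U) = Pow(Add(2, U), Rational(1, 2))
Add(-6959, Mul(66, Function('a')(10))) = Add(-6959, Mul(66, Pow(Add(2, 10), Rational(1, 2)))) = Add(-6959, Mul(66, Pow(12, Rational(1, 2)))) = Add(-6959, Mul(66, Mul(2, Pow(3, Rational(1, 2))))) = Add(-6959, Mul(132, Pow(3, Rational(1, 2))))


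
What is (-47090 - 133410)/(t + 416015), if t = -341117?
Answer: -4750/1971 ≈ -2.4099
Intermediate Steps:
(-47090 - 133410)/(t + 416015) = (-47090 - 133410)/(-341117 + 416015) = -180500/74898 = -180500*1/74898 = -4750/1971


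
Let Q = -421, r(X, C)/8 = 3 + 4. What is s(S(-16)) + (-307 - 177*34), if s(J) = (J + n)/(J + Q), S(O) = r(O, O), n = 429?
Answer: -461822/73 ≈ -6326.3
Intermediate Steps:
r(X, C) = 56 (r(X, C) = 8*(3 + 4) = 8*7 = 56)
S(O) = 56
s(J) = (429 + J)/(-421 + J) (s(J) = (J + 429)/(J - 421) = (429 + J)/(-421 + J))
s(S(-16)) + (-307 - 177*34) = (429 + 56)/(-421 + 56) + (-307 - 177*34) = 485/(-365) + (-307 - 6018) = -1/365*485 - 6325 = -97/73 - 6325 = -461822/73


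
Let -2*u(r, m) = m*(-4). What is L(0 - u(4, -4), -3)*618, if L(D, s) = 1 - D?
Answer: -4326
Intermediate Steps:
u(r, m) = 2*m (u(r, m) = -m*(-4)/2 = -(-2)*m = 2*m)
L(0 - u(4, -4), -3)*618 = (1 - (0 - 2*(-4)))*618 = (1 - (0 - 1*(-8)))*618 = (1 - (0 + 8))*618 = (1 - 1*8)*618 = (1 - 8)*618 = -7*618 = -4326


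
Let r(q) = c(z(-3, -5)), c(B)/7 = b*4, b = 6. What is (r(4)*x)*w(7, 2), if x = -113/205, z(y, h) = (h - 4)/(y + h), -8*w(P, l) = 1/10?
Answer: 2373/2050 ≈ 1.1576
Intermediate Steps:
w(P, l) = -1/80 (w(P, l) = -1/8/10 = -1/8*1/10 = -1/80)
z(y, h) = (-4 + h)/(h + y)
x = -113/205 (x = -113*1/205 = -113/205 ≈ -0.55122)
c(B) = 168 (c(B) = 7*(6*4) = 7*24 = 168)
r(q) = 168
(r(4)*x)*w(7, 2) = (168*(-113/205))*(-1/80) = -18984/205*(-1/80) = 2373/2050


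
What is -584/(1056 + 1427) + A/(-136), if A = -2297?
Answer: 5624027/337688 ≈ 16.655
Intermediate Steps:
-584/(1056 + 1427) + A/(-136) = -584/(1056 + 1427) - 2297/(-136) = -584/2483 - 2297*(-1/136) = -584*1/2483 + 2297/136 = -584/2483 + 2297/136 = 5624027/337688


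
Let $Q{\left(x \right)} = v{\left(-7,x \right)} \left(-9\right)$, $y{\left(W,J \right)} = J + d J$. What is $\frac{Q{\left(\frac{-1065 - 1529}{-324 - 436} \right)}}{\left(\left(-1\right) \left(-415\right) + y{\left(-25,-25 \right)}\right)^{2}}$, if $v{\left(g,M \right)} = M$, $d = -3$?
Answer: $- \frac{1297}{9129500} \approx -0.00014207$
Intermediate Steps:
$y{\left(W,J \right)} = - 2 J$ ($y{\left(W,J \right)} = J - 3 J = - 2 J$)
$Q{\left(x \right)} = - 9 x$ ($Q{\left(x \right)} = x \left(-9\right) = - 9 x$)
$\frac{Q{\left(\frac{-1065 - 1529}{-324 - 436} \right)}}{\left(\left(-1\right) \left(-415\right) + y{\left(-25,-25 \right)}\right)^{2}} = \frac{\left(-9\right) \frac{-1065 - 1529}{-324 - 436}}{\left(\left(-1\right) \left(-415\right) - -50\right)^{2}} = \frac{\left(-9\right) \left(- \frac{2594}{-760}\right)}{\left(415 + 50\right)^{2}} = \frac{\left(-9\right) \left(\left(-2594\right) \left(- \frac{1}{760}\right)\right)}{465^{2}} = \frac{\left(-9\right) \frac{1297}{380}}{216225} = \left(- \frac{11673}{380}\right) \frac{1}{216225} = - \frac{1297}{9129500}$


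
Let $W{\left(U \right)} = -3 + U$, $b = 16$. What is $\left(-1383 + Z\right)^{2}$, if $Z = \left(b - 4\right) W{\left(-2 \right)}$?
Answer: $2082249$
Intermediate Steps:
$Z = -60$ ($Z = \left(16 - 4\right) \left(-3 - 2\right) = 12 \left(-5\right) = -60$)
$\left(-1383 + Z\right)^{2} = \left(-1383 - 60\right)^{2} = \left(-1443\right)^{2} = 2082249$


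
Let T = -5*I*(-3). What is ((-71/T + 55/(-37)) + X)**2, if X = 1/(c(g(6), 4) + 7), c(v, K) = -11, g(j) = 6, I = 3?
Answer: 487217329/44355600 ≈ 10.984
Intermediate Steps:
T = 45 (T = -5*3*(-3) = -15*(-3) = 45)
X = -1/4 (X = 1/(-11 + 7) = 1/(-4) = -1/4 ≈ -0.25000)
((-71/T + 55/(-37)) + X)**2 = ((-71/45 + 55/(-37)) - 1/4)**2 = ((-71*1/45 + 55*(-1/37)) - 1/4)**2 = ((-71/45 - 55/37) - 1/4)**2 = (-5102/1665 - 1/4)**2 = (-22073/6660)**2 = 487217329/44355600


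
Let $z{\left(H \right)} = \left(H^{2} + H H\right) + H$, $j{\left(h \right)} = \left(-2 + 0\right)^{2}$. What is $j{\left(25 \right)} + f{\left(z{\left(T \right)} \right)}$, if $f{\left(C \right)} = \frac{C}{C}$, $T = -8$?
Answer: $5$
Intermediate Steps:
$j{\left(h \right)} = 4$ ($j{\left(h \right)} = \left(-2\right)^{2} = 4$)
$z{\left(H \right)} = H + 2 H^{2}$ ($z{\left(H \right)} = \left(H^{2} + H^{2}\right) + H = 2 H^{2} + H = H + 2 H^{2}$)
$f{\left(C \right)} = 1$
$j{\left(25 \right)} + f{\left(z{\left(T \right)} \right)} = 4 + 1 = 5$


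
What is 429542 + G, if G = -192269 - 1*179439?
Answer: 57834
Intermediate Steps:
G = -371708 (G = -192269 - 179439 = -371708)
429542 + G = 429542 - 371708 = 57834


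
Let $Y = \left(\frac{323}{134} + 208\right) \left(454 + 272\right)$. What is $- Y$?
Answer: $- \frac{10234785}{67} \approx -1.5276 \cdot 10^{5}$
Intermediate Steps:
$Y = \frac{10234785}{67}$ ($Y = \left(323 \cdot \frac{1}{134} + 208\right) 726 = \left(\frac{323}{134} + 208\right) 726 = \frac{28195}{134} \cdot 726 = \frac{10234785}{67} \approx 1.5276 \cdot 10^{5}$)
$- Y = \left(-1\right) \frac{10234785}{67} = - \frac{10234785}{67}$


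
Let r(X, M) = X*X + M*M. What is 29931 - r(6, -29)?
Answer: 29054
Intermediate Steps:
r(X, M) = M**2 + X**2 (r(X, M) = X**2 + M**2 = M**2 + X**2)
29931 - r(6, -29) = 29931 - ((-29)**2 + 6**2) = 29931 - (841 + 36) = 29931 - 1*877 = 29931 - 877 = 29054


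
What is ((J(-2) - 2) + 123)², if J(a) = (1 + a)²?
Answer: 14884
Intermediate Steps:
((J(-2) - 2) + 123)² = (((1 - 2)² - 2) + 123)² = (((-1)² - 2) + 123)² = ((1 - 2) + 123)² = (-1 + 123)² = 122² = 14884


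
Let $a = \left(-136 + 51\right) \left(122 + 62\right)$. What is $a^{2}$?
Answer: $244609600$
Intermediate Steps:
$a = -15640$ ($a = \left(-85\right) 184 = -15640$)
$a^{2} = \left(-15640\right)^{2} = 244609600$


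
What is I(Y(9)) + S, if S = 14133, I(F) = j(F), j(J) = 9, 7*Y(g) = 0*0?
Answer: 14142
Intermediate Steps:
Y(g) = 0 (Y(g) = (0*0)/7 = (1/7)*0 = 0)
I(F) = 9
I(Y(9)) + S = 9 + 14133 = 14142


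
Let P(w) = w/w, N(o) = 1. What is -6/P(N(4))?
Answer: -6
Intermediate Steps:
P(w) = 1
-6/P(N(4)) = -6/1 = -6*1 = -6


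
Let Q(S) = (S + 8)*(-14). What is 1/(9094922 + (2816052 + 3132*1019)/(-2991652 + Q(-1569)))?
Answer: 114223/1038849044546 ≈ 1.0995e-7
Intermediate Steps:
Q(S) = -112 - 14*S (Q(S) = (8 + S)*(-14) = -112 - 14*S)
1/(9094922 + (2816052 + 3132*1019)/(-2991652 + Q(-1569))) = 1/(9094922 + (2816052 + 3132*1019)/(-2991652 + (-112 - 14*(-1569)))) = 1/(9094922 + (2816052 + 3191508)/(-2991652 + (-112 + 21966))) = 1/(9094922 + 6007560/(-2991652 + 21854)) = 1/(9094922 + 6007560/(-2969798)) = 1/(9094922 + 6007560*(-1/2969798)) = 1/(9094922 - 231060/114223) = 1/(1038849044546/114223) = 114223/1038849044546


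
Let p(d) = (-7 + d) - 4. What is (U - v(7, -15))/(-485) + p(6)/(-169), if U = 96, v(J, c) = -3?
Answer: -14306/81965 ≈ -0.17454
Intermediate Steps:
p(d) = -11 + d
(U - v(7, -15))/(-485) + p(6)/(-169) = (96 - 1*(-3))/(-485) + (-11 + 6)/(-169) = (96 + 3)*(-1/485) - 5*(-1/169) = 99*(-1/485) + 5/169 = -99/485 + 5/169 = -14306/81965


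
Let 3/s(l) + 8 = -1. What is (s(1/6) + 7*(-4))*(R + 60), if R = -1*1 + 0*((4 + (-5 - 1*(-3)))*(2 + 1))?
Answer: -5015/3 ≈ -1671.7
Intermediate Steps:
s(l) = -⅓ (s(l) = 3/(-8 - 1) = 3/(-9) = 3*(-⅑) = -⅓)
R = -1 (R = -1 + 0*((4 + (-5 + 3))*3) = -1 + 0*((4 - 2)*3) = -1 + 0*(2*3) = -1 + 0*6 = -1 + 0 = -1)
(s(1/6) + 7*(-4))*(R + 60) = (-⅓ + 7*(-4))*(-1 + 60) = (-⅓ - 28)*59 = -85/3*59 = -5015/3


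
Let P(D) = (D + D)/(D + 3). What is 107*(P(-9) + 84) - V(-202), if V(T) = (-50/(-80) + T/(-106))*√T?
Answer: 9309 - 1073*I*√202/424 ≈ 9309.0 - 35.967*I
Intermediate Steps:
P(D) = 2*D/(3 + D) (P(D) = (2*D)/(3 + D) = 2*D/(3 + D))
V(T) = √T*(5/8 - T/106) (V(T) = (-50*(-1/80) + T*(-1/106))*√T = (5/8 - T/106)*√T = √T*(5/8 - T/106))
107*(P(-9) + 84) - V(-202) = 107*(2*(-9)/(3 - 9) + 84) - √(-202)*(265 - 4*(-202))/424 = 107*(2*(-9)/(-6) + 84) - I*√202*(265 + 808)/424 = 107*(2*(-9)*(-⅙) + 84) - I*√202*1073/424 = 107*(3 + 84) - 1073*I*√202/424 = 107*87 - 1073*I*√202/424 = 9309 - 1073*I*√202/424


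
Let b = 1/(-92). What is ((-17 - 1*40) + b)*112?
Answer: -146860/23 ≈ -6385.2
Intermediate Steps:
b = -1/92 ≈ -0.010870
((-17 - 1*40) + b)*112 = ((-17 - 1*40) - 1/92)*112 = ((-17 - 40) - 1/92)*112 = (-57 - 1/92)*112 = -5245/92*112 = -146860/23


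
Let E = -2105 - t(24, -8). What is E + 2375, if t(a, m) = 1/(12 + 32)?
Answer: 11879/44 ≈ 269.98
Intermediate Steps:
t(a, m) = 1/44
E = -92621/44 (E = -2105 - 1*1/44 = -2105 - 1/44 = -92621/44 ≈ -2105.0)
E + 2375 = -92621/44 + 2375 = 11879/44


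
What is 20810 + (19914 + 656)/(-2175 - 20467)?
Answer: 235579725/11321 ≈ 20809.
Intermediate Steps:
20810 + (19914 + 656)/(-2175 - 20467) = 20810 + 20570/(-22642) = 20810 + 20570*(-1/22642) = 20810 - 10285/11321 = 235579725/11321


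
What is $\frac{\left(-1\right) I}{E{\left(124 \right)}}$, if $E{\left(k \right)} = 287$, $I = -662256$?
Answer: $\frac{94608}{41} \approx 2307.5$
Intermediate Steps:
$\frac{\left(-1\right) I}{E{\left(124 \right)}} = \frac{\left(-1\right) \left(-662256\right)}{287} = 662256 \cdot \frac{1}{287} = \frac{94608}{41}$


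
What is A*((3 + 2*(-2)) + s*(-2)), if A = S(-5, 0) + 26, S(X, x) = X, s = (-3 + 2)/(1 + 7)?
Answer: -63/4 ≈ -15.750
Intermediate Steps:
s = -⅛ (s = -1/8 = -1*⅛ = -⅛ ≈ -0.12500)
A = 21 (A = -5 + 26 = 21)
A*((3 + 2*(-2)) + s*(-2)) = 21*((3 + 2*(-2)) - ⅛*(-2)) = 21*((3 - 4) + ¼) = 21*(-1 + ¼) = 21*(-¾) = -63/4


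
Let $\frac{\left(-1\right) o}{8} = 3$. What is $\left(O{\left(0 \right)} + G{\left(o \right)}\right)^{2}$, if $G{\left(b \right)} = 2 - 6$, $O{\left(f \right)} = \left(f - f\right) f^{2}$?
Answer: $16$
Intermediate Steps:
$o = -24$ ($o = \left(-8\right) 3 = -24$)
$O{\left(f \right)} = 0$ ($O{\left(f \right)} = 0 f^{2} = 0$)
$G{\left(b \right)} = -4$ ($G{\left(b \right)} = 2 - 6 = -4$)
$\left(O{\left(0 \right)} + G{\left(o \right)}\right)^{2} = \left(0 - 4\right)^{2} = \left(-4\right)^{2} = 16$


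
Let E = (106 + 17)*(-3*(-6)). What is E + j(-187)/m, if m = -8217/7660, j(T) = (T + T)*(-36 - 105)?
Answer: -11689394/249 ≈ -46945.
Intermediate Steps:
j(T) = -282*T (j(T) = (2*T)*(-141) = -282*T)
m = -8217/7660 ≈ -1.0727
E = 2214 (E = 123*18 = 2214)
E + j(-187)/m = 2214 + (-282*(-187))/(-8217/7660) = 2214 + 52734*(-7660/8217) = 2214 - 12240680/249 = -11689394/249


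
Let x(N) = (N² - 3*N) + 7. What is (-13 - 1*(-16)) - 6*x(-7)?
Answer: -459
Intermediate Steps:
x(N) = 7 + N² - 3*N
(-13 - 1*(-16)) - 6*x(-7) = (-13 - 1*(-16)) - 6*(7 + (-7)² - 3*(-7)) = (-13 + 16) - 6*(7 + 49 + 21) = 3 - 6*77 = 3 - 462 = -459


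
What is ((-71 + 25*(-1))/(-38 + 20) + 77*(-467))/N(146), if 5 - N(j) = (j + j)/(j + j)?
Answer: -107861/12 ≈ -8988.4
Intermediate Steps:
N(j) = 4 (N(j) = 5 - (j + j)/(j + j) = 5 - 2*j/(2*j) = 5 - 2*j*1/(2*j) = 5 - 1*1 = 5 - 1 = 4)
((-71 + 25*(-1))/(-38 + 20) + 77*(-467))/N(146) = ((-71 + 25*(-1))/(-38 + 20) + 77*(-467))/4 = ((-71 - 25)/(-18) - 35959)*(1/4) = (-96*(-1/18) - 35959)*(1/4) = (16/3 - 35959)*(1/4) = -107861/3*1/4 = -107861/12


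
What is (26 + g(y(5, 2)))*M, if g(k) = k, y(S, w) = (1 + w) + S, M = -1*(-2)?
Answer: 68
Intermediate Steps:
M = 2
y(S, w) = 1 + S + w
(26 + g(y(5, 2)))*M = (26 + (1 + 5 + 2))*2 = (26 + 8)*2 = 34*2 = 68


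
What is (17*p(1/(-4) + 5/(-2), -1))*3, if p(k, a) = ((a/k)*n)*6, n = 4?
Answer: 4896/11 ≈ 445.09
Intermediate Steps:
p(k, a) = 24*a/k (p(k, a) = ((a/k)*4)*6 = (4*a/k)*6 = 24*a/k)
(17*p(1/(-4) + 5/(-2), -1))*3 = (17*(24*(-1)/(1/(-4) + 5/(-2))))*3 = (17*(24*(-1)/(1*(-¼) + 5*(-½))))*3 = (17*(24*(-1)/(-¼ - 5/2)))*3 = (17*(24*(-1)/(-11/4)))*3 = (17*(24*(-1)*(-4/11)))*3 = (17*(96/11))*3 = (1632/11)*3 = 4896/11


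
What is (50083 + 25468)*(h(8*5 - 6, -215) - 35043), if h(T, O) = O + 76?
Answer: -2658035282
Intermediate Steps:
h(T, O) = 76 + O
(50083 + 25468)*(h(8*5 - 6, -215) - 35043) = (50083 + 25468)*((76 - 215) - 35043) = 75551*(-139 - 35043) = 75551*(-35182) = -2658035282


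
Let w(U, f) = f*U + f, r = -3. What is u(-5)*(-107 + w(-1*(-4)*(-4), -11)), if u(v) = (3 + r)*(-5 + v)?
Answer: 0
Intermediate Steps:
w(U, f) = f + U*f (w(U, f) = U*f + f = f + U*f)
u(v) = 0 (u(v) = (3 - 3)*(-5 + v) = 0*(-5 + v) = 0)
u(-5)*(-107 + w(-1*(-4)*(-4), -11)) = 0*(-107 - 11*(1 - 1*(-4)*(-4))) = 0*(-107 - 11*(1 + 4*(-4))) = 0*(-107 - 11*(1 - 16)) = 0*(-107 - 11*(-15)) = 0*(-107 + 165) = 0*58 = 0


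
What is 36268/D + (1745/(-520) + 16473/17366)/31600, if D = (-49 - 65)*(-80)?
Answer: 340433215727/85607433600 ≈ 3.9767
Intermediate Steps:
D = 9120 (D = -114*(-80) = 9120)
36268/D + (1745/(-520) + 16473/17366)/31600 = 36268/9120 + (1745/(-520) + 16473/17366)/31600 = 36268*(1/9120) + (1745*(-1/520) + 16473*(1/17366))*(1/31600) = 9067/2280 + (-349/104 + 867/914)*(1/31600) = 9067/2280 - 114409/47528*1/31600 = 9067/2280 - 114409/1501884800 = 340433215727/85607433600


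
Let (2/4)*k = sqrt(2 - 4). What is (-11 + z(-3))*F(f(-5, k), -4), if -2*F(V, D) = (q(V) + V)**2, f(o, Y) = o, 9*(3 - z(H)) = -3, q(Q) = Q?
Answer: 1150/3 ≈ 383.33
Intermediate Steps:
z(H) = 10/3 (z(H) = 3 - 1/9*(-3) = 3 + 1/3 = 10/3)
k = 2*I*sqrt(2) (k = 2*sqrt(2 - 4) = 2*sqrt(-2) = 2*(I*sqrt(2)) = 2*I*sqrt(2) ≈ 2.8284*I)
F(V, D) = -2*V**2 (F(V, D) = -(V + V)**2/2 = -4*V**2/2 = -2*V**2)
(-11 + z(-3))*F(f(-5, k), -4) = (-11 + 10/3)*(-2*(-5)**2) = -(-46)*25/3 = -23/3*(-50) = 1150/3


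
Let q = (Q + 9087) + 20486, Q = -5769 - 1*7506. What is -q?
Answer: -16298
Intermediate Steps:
Q = -13275 (Q = -5769 - 7506 = -13275)
q = 16298 (q = (-13275 + 9087) + 20486 = -4188 + 20486 = 16298)
-q = -1*16298 = -16298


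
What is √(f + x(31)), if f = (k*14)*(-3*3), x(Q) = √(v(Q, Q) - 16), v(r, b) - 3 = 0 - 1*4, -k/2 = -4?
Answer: √(-1008 + I*√17) ≈ 0.06493 + 31.749*I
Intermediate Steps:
k = 8 (k = -2*(-4) = 8)
v(r, b) = -1 (v(r, b) = 3 + (0 - 1*4) = 3 + (0 - 4) = 3 - 4 = -1)
x(Q) = I*√17 (x(Q) = √(-1 - 16) = √(-17) = I*√17)
f = -1008 (f = (8*14)*(-3*3) = 112*(-9) = -1008)
√(f + x(31)) = √(-1008 + I*√17)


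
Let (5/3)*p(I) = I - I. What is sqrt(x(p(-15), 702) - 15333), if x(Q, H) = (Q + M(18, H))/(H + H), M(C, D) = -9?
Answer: I*sqrt(93286011)/78 ≈ 123.83*I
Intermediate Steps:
p(I) = 0 (p(I) = 3*(I - I)/5 = (3/5)*0 = 0)
x(Q, H) = (-9 + Q)/(2*H) (x(Q, H) = (Q - 9)/(H + H) = (-9 + Q)/((2*H)) = (-9 + Q)*(1/(2*H)) = (-9 + Q)/(2*H))
sqrt(x(p(-15), 702) - 15333) = sqrt((1/2)*(-9 + 0)/702 - 15333) = sqrt((1/2)*(1/702)*(-9) - 15333) = sqrt(-1/156 - 15333) = sqrt(-2391949/156) = I*sqrt(93286011)/78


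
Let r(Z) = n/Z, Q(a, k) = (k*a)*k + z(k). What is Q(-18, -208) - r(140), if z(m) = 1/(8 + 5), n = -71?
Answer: -1417327577/1820 ≈ -7.7875e+5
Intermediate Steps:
z(m) = 1/13
Q(a, k) = 1/13 + a*k**2 (Q(a, k) = (k*a)*k + 1/13 = (a*k)*k + 1/13 = a*k**2 + 1/13 = 1/13 + a*k**2)
r(Z) = -71/Z
Q(-18, -208) - r(140) = (1/13 - 18*(-208)**2) - (-71)/140 = (1/13 - 18*43264) - (-71)/140 = (1/13 - 778752) - 1*(-71/140) = -10123775/13 + 71/140 = -1417327577/1820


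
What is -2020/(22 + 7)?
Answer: -2020/29 ≈ -69.655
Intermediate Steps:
-2020/(22 + 7) = -2020/29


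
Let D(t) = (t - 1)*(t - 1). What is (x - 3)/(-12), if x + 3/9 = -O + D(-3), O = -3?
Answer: -47/36 ≈ -1.3056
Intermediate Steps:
D(t) = (-1 + t)² (D(t) = (-1 + t)*(-1 + t) = (-1 + t)²)
x = 56/3 (x = -⅓ + (-1*(-3) + (-1 - 3)²) = -⅓ + (3 + (-4)²) = -⅓ + (3 + 16) = -⅓ + 19 = 56/3 ≈ 18.667)
(x - 3)/(-12) = (56/3 - 3)/(-12) = (47/3)*(-1/12) = -47/36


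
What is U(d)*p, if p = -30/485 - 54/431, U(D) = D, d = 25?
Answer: -195600/41807 ≈ -4.6786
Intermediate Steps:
p = -7824/41807 (p = -30*1/485 - 54*1/431 = -6/97 - 54/431 = -7824/41807 ≈ -0.18715)
U(d)*p = 25*(-7824/41807) = -195600/41807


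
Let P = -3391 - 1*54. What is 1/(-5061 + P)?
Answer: -1/8506 ≈ -0.00011756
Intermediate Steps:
P = -3445 (P = -3391 - 54 = -3445)
1/(-5061 + P) = 1/(-5061 - 3445) = 1/(-8506) = -1/8506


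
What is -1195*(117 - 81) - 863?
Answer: -43883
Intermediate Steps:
-1195*(117 - 81) - 863 = -1195*36 - 863 = -43020 - 863 = -43883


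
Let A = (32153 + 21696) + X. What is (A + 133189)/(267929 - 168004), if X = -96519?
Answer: 90519/99925 ≈ 0.90587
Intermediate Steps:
A = -42670 (A = (32153 + 21696) - 96519 = 53849 - 96519 = -42670)
(A + 133189)/(267929 - 168004) = (-42670 + 133189)/(267929 - 168004) = 90519/99925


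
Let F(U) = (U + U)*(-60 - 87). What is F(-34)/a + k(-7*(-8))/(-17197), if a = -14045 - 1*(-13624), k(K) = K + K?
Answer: -171948364/7239937 ≈ -23.750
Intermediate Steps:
F(U) = -294*U (F(U) = (2*U)*(-147) = -294*U)
k(K) = 2*K
a = -421 (a = -14045 + 13624 = -421)
F(-34)/a + k(-7*(-8))/(-17197) = -294*(-34)/(-421) + (2*(-7*(-8)))/(-17197) = 9996*(-1/421) + (2*56)*(-1/17197) = -9996/421 + 112*(-1/17197) = -9996/421 - 112/17197 = -171948364/7239937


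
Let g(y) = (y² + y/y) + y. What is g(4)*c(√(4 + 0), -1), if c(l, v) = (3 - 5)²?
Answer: 84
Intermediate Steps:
c(l, v) = 4 (c(l, v) = (-2)² = 4)
g(y) = 1 + y + y² (g(y) = (y² + 1) + y = (1 + y²) + y = 1 + y + y²)
g(4)*c(√(4 + 0), -1) = (1 + 4 + 4²)*4 = (1 + 4 + 16)*4 = 21*4 = 84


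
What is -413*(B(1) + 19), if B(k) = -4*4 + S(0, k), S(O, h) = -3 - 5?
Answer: 2065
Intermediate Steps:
S(O, h) = -8
B(k) = -24 (B(k) = -4*4 - 8 = -16 - 8 = -24)
-413*(B(1) + 19) = -413*(-24 + 19) = -413*(-5) = 2065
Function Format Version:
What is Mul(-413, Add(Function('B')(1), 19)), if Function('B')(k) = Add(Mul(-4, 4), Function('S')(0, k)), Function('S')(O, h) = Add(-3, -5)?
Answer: 2065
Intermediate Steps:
Function('S')(O, h) = -8
Function('B')(k) = -24 (Function('B')(k) = Add(Mul(-4, 4), -8) = Add(-16, -8) = -24)
Mul(-413, Add(Function('B')(1), 19)) = Mul(-413, Add(-24, 19)) = Mul(-413, -5) = 2065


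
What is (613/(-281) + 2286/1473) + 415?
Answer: 57171104/137971 ≈ 414.37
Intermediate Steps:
(613/(-281) + 2286/1473) + 415 = (613*(-1/281) + 2286*(1/1473)) + 415 = (-613/281 + 762/491) + 415 = -86861/137971 + 415 = 57171104/137971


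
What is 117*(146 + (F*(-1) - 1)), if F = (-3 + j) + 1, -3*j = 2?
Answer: 17277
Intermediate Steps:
j = -⅔ (j = -⅓*2 = -⅔ ≈ -0.66667)
F = -8/3 (F = (-3 - ⅔) + 1 = -11/3 + 1 = -8/3 ≈ -2.6667)
117*(146 + (F*(-1) - 1)) = 117*(146 + (-8/3*(-1) - 1)) = 117*(146 + (8/3 - 1)) = 117*(146 + 5/3) = 117*(443/3) = 17277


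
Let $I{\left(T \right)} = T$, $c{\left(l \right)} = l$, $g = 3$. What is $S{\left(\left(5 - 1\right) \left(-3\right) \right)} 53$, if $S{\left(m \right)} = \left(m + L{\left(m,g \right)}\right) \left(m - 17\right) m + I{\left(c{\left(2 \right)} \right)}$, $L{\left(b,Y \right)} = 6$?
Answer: $-110558$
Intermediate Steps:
$S{\left(m \right)} = 2 + m \left(-17 + m\right) \left(6 + m\right)$ ($S{\left(m \right)} = \left(m + 6\right) \left(m - 17\right) m + 2 = \left(6 + m\right) \left(-17 + m\right) m + 2 = \left(-17 + m\right) \left(6 + m\right) m + 2 = m \left(-17 + m\right) \left(6 + m\right) + 2 = 2 + m \left(-17 + m\right) \left(6 + m\right)$)
$S{\left(\left(5 - 1\right) \left(-3\right) \right)} 53 = \left(2 + \left(\left(5 - 1\right) \left(-3\right)\right)^{3} - 102 \left(5 - 1\right) \left(-3\right) - 11 \left(\left(5 - 1\right) \left(-3\right)\right)^{2}\right) 53 = \left(2 + \left(4 \left(-3\right)\right)^{3} - 102 \cdot 4 \left(-3\right) - 11 \left(4 \left(-3\right)\right)^{2}\right) 53 = \left(2 + \left(-12\right)^{3} - -1224 - 11 \left(-12\right)^{2}\right) 53 = \left(2 - 1728 + 1224 - 1584\right) 53 = \left(-2086\right) 53 = -110558$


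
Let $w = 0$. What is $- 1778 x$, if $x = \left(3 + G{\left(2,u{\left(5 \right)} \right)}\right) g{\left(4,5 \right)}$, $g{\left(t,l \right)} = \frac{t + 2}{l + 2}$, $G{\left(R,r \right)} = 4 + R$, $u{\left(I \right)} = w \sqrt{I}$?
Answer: $-13716$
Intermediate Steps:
$u{\left(I \right)} = 0$ ($u{\left(I \right)} = 0 \sqrt{I} = 0$)
$g{\left(t,l \right)} = \frac{2 + t}{2 + l}$
$x = \frac{54}{7}$ ($x = \left(3 + \left(4 + 2\right)\right) \frac{2 + 4}{2 + 5} = \left(3 + 6\right) \frac{1}{7} \cdot 6 = 9 \cdot \frac{1}{7} \cdot 6 = 9 \cdot \frac{6}{7} = \frac{54}{7} \approx 7.7143$)
$- 1778 x = \left(-1778\right) \frac{54}{7} = -13716$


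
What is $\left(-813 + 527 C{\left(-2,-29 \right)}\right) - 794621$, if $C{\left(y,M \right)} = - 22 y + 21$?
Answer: $-761179$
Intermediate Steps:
$C{\left(y,M \right)} = 21 - 22 y$
$\left(-813 + 527 C{\left(-2,-29 \right)}\right) - 794621 = \left(-813 + 527 \left(21 - -44\right)\right) - 794621 = \left(-813 + 527 \left(21 + 44\right)\right) - 794621 = \left(-813 + 527 \cdot 65\right) - 794621 = \left(-813 + 34255\right) - 794621 = 33442 - 794621 = -761179$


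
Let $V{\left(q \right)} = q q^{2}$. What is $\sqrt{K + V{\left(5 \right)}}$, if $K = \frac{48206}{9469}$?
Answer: $\frac{\sqrt{11664207739}}{9469} \approx 11.406$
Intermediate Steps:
$K = \frac{48206}{9469}$ ($K = 48206 \cdot \frac{1}{9469} = \frac{48206}{9469} \approx 5.0909$)
$V{\left(q \right)} = q^{3}$
$\sqrt{K + V{\left(5 \right)}} = \sqrt{\frac{48206}{9469} + 5^{3}} = \sqrt{\frac{48206}{9469} + 125} = \sqrt{\frac{1231831}{9469}} = \frac{\sqrt{11664207739}}{9469}$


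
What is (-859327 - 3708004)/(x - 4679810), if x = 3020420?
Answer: 4567331/1659390 ≈ 2.7524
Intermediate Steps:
(-859327 - 3708004)/(x - 4679810) = (-859327 - 3708004)/(3020420 - 4679810) = -4567331/(-1659390) = -4567331*(-1/1659390) = 4567331/1659390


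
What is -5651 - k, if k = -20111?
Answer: 14460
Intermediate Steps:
-5651 - k = -5651 - 1*(-20111) = -5651 + 20111 = 14460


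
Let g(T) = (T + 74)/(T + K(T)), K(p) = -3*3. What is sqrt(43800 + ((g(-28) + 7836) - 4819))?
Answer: sqrt(64090771)/37 ≈ 216.37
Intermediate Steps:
K(p) = -9
g(T) = (74 + T)/(-9 + T) (g(T) = (T + 74)/(T - 9) = (74 + T)/(-9 + T))
sqrt(43800 + ((g(-28) + 7836) - 4819)) = sqrt(43800 + (((74 - 28)/(-9 - 28) + 7836) - 4819)) = sqrt(43800 + ((46/(-37) + 7836) - 4819)) = sqrt(43800 + ((-1/37*46 + 7836) - 4819)) = sqrt(43800 + ((-46/37 + 7836) - 4819)) = sqrt(43800 + (289886/37 - 4819)) = sqrt(43800 + 111583/37) = sqrt(1732183/37) = sqrt(64090771)/37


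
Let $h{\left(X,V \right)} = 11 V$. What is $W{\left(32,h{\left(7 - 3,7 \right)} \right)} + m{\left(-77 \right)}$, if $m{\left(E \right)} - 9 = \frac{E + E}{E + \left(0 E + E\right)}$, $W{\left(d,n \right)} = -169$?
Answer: $-159$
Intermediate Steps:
$m{\left(E \right)} = 10$ ($m{\left(E \right)} = 9 + \frac{E + E}{E + \left(0 E + E\right)} = 9 + \frac{2 E}{E + \left(0 + E\right)} = 9 + \frac{2 E}{E + E} = 9 + \frac{2 E}{2 E} = 9 + 2 E \frac{1}{2 E} = 9 + 1 = 10$)
$W{\left(32,h{\left(7 - 3,7 \right)} \right)} + m{\left(-77 \right)} = -169 + 10 = -159$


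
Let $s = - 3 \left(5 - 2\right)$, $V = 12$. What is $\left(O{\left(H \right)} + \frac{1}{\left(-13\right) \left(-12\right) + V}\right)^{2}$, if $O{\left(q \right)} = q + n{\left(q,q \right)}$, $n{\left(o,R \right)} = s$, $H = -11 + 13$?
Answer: $\frac{1380625}{28224} \approx 48.917$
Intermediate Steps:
$H = 2$
$s = -9$ ($s = - 3 \left(5 - 2\right) = \left(-3\right) 3 = -9$)
$n{\left(o,R \right)} = -9$
$O{\left(q \right)} = -9 + q$ ($O{\left(q \right)} = q - 9 = -9 + q$)
$\left(O{\left(H \right)} + \frac{1}{\left(-13\right) \left(-12\right) + V}\right)^{2} = \left(\left(-9 + 2\right) + \frac{1}{\left(-13\right) \left(-12\right) + 12}\right)^{2} = \left(-7 + \frac{1}{156 + 12}\right)^{2} = \left(-7 + \frac{1}{168}\right)^{2} = \left(- \frac{1175}{168}\right)^{2} = \frac{1380625}{28224}$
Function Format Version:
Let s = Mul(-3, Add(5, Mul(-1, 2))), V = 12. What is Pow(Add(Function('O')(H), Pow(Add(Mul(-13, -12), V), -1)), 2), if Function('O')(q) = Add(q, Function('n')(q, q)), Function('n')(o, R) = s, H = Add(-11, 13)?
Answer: Rational(1380625, 28224) ≈ 48.917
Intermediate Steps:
H = 2
s = -9 (s = Mul(-3, Add(5, -2)) = Mul(-3, 3) = -9)
Function('n')(o, R) = -9
Function('O')(q) = Add(-9, q) (Function('O')(q) = Add(q, -9) = Add(-9, q))
Pow(Add(Function('O')(H), Pow(Add(Mul(-13, -12), V), -1)), 2) = Pow(Add(Add(-9, 2), Pow(Add(Mul(-13, -12), 12), -1)), 2) = Pow(Add(-7, Pow(Add(156, 12), -1)), 2) = Pow(Add(-7, Pow(168, -1)), 2) = Pow(Add(-7, Rational(1, 168)), 2) = Pow(Rational(-1175, 168), 2) = Rational(1380625, 28224)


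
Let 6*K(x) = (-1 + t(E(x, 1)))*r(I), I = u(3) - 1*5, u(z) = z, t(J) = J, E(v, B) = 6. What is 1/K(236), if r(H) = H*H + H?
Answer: ⅗ ≈ 0.60000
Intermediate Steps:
I = -2 (I = 3 - 1*5 = 3 - 5 = -2)
r(H) = H + H² (r(H) = H² + H = H + H²)
K(x) = 5/3 (K(x) = ((-1 + 6)*(-2*(1 - 2)))/6 = (5*(-2*(-1)))/6 = (5*2)/6 = (⅙)*10 = 5/3)
1/K(236) = 1/(5/3) = ⅗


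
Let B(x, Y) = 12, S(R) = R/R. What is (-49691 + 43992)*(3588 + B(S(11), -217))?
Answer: -20516400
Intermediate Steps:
S(R) = 1
(-49691 + 43992)*(3588 + B(S(11), -217)) = (-49691 + 43992)*(3588 + 12) = -5699*3600 = -20516400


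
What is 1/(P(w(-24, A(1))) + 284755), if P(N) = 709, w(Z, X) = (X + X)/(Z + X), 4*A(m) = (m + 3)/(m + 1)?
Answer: 1/285464 ≈ 3.5031e-6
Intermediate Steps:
A(m) = (3 + m)/(4*(1 + m)) (A(m) = ((m + 3)/(m + 1))/4 = ((3 + m)/(1 + m))/4 = (3 + m)/(4*(1 + m)))
w(Z, X) = 2*X/(X + Z) (w(Z, X) = (2*X)/(X + Z) = 2*X/(X + Z))
1/(P(w(-24, A(1))) + 284755) = 1/(709 + 284755) = 1/285464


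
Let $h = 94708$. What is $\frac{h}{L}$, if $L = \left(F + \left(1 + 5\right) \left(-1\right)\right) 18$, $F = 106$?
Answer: $\frac{23677}{450} \approx 52.616$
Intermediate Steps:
$L = 1800$ ($L = \left(106 + \left(1 + 5\right) \left(-1\right)\right) 18 = \left(106 + 6 \left(-1\right)\right) 18 = \left(106 - 6\right) 18 = 100 \cdot 18 = 1800$)
$\frac{h}{L} = \frac{94708}{1800} = 94708 \cdot \frac{1}{1800} = \frac{23677}{450}$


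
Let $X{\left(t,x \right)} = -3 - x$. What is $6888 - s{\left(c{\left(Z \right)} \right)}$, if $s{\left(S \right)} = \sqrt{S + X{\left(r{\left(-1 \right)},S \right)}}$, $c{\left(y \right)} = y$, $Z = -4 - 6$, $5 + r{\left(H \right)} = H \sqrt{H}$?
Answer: $6888 - i \sqrt{3} \approx 6888.0 - 1.732 i$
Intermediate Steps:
$r{\left(H \right)} = -5 + H^{\frac{3}{2}}$ ($r{\left(H \right)} = -5 + H \sqrt{H} = -5 + H^{\frac{3}{2}}$)
$Z = -10$ ($Z = -4 - 6 = -10$)
$s{\left(S \right)} = i \sqrt{3}$ ($s{\left(S \right)} = \sqrt{S - \left(3 + S\right)} = \sqrt{-3} = i \sqrt{3}$)
$6888 - s{\left(c{\left(Z \right)} \right)} = 6888 - i \sqrt{3}$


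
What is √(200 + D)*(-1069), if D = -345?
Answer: -1069*I*√145 ≈ -12872.0*I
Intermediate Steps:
√(200 + D)*(-1069) = √(200 - 345)*(-1069) = √(-145)*(-1069) = (I*√145)*(-1069) = -1069*I*√145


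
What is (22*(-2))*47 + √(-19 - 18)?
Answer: -2068 + I*√37 ≈ -2068.0 + 6.0828*I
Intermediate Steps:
(22*(-2))*47 + √(-19 - 18) = -44*47 + √(-37) = -2068 + I*√37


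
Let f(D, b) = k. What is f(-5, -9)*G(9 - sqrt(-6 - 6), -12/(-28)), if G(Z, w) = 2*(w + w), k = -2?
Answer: -24/7 ≈ -3.4286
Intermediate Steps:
f(D, b) = -2
G(Z, w) = 4*w (G(Z, w) = 2*(2*w) = 4*w)
f(-5, -9)*G(9 - sqrt(-6 - 6), -12/(-28)) = -8*(-12/(-28)) = -8*(-12*(-1/28)) = -8*3/7 = -2*12/7 = -24/7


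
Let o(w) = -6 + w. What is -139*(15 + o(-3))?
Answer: -834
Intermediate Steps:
-139*(15 + o(-3)) = -139*(15 + (-6 - 3)) = -139*(15 - 9) = -139*6 = -834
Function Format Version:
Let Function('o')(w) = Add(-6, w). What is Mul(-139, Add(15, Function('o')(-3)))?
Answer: -834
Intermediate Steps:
Mul(-139, Add(15, Function('o')(-3))) = Mul(-139, Add(15, Add(-6, -3))) = Mul(-139, Add(15, -9)) = Mul(-139, 6) = -834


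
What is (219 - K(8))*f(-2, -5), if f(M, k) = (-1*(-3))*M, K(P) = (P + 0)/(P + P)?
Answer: -1311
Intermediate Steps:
K(P) = ½ (K(P) = P/((2*P)) = P*(1/(2*P)) = ½)
f(M, k) = 3*M
(219 - K(8))*f(-2, -5) = (219 - 1*½)*(3*(-2)) = (219 - ½)*(-6) = (437/2)*(-6) = -1311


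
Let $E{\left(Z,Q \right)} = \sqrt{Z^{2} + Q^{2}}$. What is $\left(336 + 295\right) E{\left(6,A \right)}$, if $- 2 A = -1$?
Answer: $\frac{631 \sqrt{145}}{2} \approx 3799.1$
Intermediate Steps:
$A = \frac{1}{2}$ ($A = \left(- \frac{1}{2}\right) \left(-1\right) = \frac{1}{2} \approx 0.5$)
$E{\left(Z,Q \right)} = \sqrt{Q^{2} + Z^{2}}$
$\left(336 + 295\right) E{\left(6,A \right)} = \left(336 + 295\right) \sqrt{\left(\frac{1}{2}\right)^{2} + 6^{2}} = 631 \sqrt{\frac{1}{4} + 36} = 631 \sqrt{\frac{145}{4}} = 631 \frac{\sqrt{145}}{2} = \frac{631 \sqrt{145}}{2}$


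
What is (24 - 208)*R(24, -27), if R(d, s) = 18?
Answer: -3312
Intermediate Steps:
(24 - 208)*R(24, -27) = (24 - 208)*18 = -184*18 = -3312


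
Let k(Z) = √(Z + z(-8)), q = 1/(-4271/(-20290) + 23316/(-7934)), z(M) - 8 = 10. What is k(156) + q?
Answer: -80490430/219597763 + √174 ≈ 12.824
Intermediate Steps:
z(M) = 18 (z(M) = 8 + 10 = 18)
q = -80490430/219597763 (q = 1/(-4271*(-1/20290) + 23316*(-1/7934)) = 1/(4271/20290 - 11658/3967) = 1/(-219597763/80490430) = -80490430/219597763 ≈ -0.36654)
k(Z) = √(18 + Z) (k(Z) = √(Z + 18) = √(18 + Z))
k(156) + q = √(18 + 156) - 80490430/219597763 = √174 - 80490430/219597763 = -80490430/219597763 + √174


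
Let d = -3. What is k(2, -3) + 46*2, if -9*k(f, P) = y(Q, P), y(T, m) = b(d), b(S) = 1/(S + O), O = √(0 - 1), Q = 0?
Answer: 2761/30 + I/90 ≈ 92.033 + 0.011111*I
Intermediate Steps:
O = I (O = √(-1) = I ≈ 1.0*I)
b(S) = 1/(I + S) (b(S) = 1/(S + I) = 1/(I + S))
y(T, m) = (-3 - I)/10 (y(T, m) = 1/(I - 3) = 1/(-3 + I) = (-3 - I)/10)
k(f, P) = 1/30 + I/90 (k(f, P) = -(-3/10 - I/10)/9 = 1/30 + I/90)
k(2, -3) + 46*2 = (1/30 + I/90) + 46*2 = (1/30 + I/90) + 92 = 2761/30 + I/90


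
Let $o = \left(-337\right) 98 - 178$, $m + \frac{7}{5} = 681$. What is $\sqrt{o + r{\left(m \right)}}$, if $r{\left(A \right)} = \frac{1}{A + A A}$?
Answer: $\frac{i \sqrt{4439775930568747294}}{11563394} \approx 182.22 i$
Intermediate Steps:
$m = \frac{3398}{5}$ ($m = - \frac{7}{5} + 681 = \frac{3398}{5} \approx 679.6$)
$o = -33204$ ($o = -33026 - 178 = -33204$)
$r{\left(A \right)} = \frac{1}{A + A^{2}}$
$\sqrt{o + r{\left(m \right)}} = \sqrt{-33204 + \frac{1}{\frac{3398}{5} \left(1 + \frac{3398}{5}\right)}} = \sqrt{-33204 + \frac{5}{3398 \cdot \frac{3403}{5}}} = \sqrt{-33204 + \frac{5}{3398} \cdot \frac{5}{3403}} = \sqrt{-33204 + \frac{25}{11563394}} = \sqrt{- \frac{383950934351}{11563394}} = \frac{i \sqrt{4439775930568747294}}{11563394}$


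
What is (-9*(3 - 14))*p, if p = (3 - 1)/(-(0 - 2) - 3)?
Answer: -198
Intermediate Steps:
p = -2 (p = 2/(-1*(-2) - 3) = 2/(2 - 3) = 2/(-1) = 2*(-1) = -2)
(-9*(3 - 14))*p = -9*(3 - 14)*(-2) = -9*(-11)*(-2) = 99*(-2) = -198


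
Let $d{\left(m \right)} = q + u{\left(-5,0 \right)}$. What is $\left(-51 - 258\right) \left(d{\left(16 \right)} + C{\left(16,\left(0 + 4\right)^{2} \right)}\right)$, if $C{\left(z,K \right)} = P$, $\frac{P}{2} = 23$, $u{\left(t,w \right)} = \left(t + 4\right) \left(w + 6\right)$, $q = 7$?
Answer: $-14523$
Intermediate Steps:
$u{\left(t,w \right)} = \left(4 + t\right) \left(6 + w\right)$
$P = 46$ ($P = 2 \cdot 23 = 46$)
$C{\left(z,K \right)} = 46$
$d{\left(m \right)} = 1$ ($d{\left(m \right)} = 7 + \left(24 + 4 \cdot 0 + 6 \left(-5\right) - 0\right) = 7 + \left(24 + 0 - 30 + 0\right) = 7 - 6 = 1$)
$\left(-51 - 258\right) \left(d{\left(16 \right)} + C{\left(16,\left(0 + 4\right)^{2} \right)}\right) = \left(-51 - 258\right) \left(1 + 46\right) = \left(-309\right) 47 = -14523$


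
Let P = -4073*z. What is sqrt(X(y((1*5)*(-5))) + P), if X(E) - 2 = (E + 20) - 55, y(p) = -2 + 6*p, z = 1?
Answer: I*sqrt(4258) ≈ 65.253*I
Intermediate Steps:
P = -4073 (P = -4073*1 = -4073)
X(E) = -33 + E (X(E) = 2 + ((E + 20) - 55) = 2 + ((20 + E) - 55) = 2 + (-35 + E) = -33 + E)
sqrt(X(y((1*5)*(-5))) + P) = sqrt((-33 + (-2 + 6*((1*5)*(-5)))) - 4073) = sqrt((-33 + (-2 + 6*(5*(-5)))) - 4073) = sqrt((-33 + (-2 + 6*(-25))) - 4073) = sqrt((-33 + (-2 - 150)) - 4073) = sqrt((-33 - 152) - 4073) = sqrt(-185 - 4073) = sqrt(-4258) = I*sqrt(4258)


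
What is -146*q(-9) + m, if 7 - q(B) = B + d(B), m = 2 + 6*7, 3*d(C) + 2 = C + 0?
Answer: -8482/3 ≈ -2827.3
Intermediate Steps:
d(C) = -2/3 + C/3 (d(C) = -2/3 + (C + 0)/3 = -2/3 + C/3)
m = 44 (m = 2 + 42 = 44)
q(B) = 23/3 - 4*B/3 (q(B) = 7 - (B + (-2/3 + B/3)) = 7 - (-2/3 + 4*B/3) = 7 + (2/3 - 4*B/3) = 23/3 - 4*B/3)
-146*q(-9) + m = -146*(23/3 - 4/3*(-9)) + 44 = -146*(23/3 + 12) + 44 = -146*59/3 + 44 = -8614/3 + 44 = -8482/3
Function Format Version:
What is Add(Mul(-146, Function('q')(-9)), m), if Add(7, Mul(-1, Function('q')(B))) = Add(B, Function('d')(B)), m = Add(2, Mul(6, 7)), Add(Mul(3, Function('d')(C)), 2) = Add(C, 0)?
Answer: Rational(-8482, 3) ≈ -2827.3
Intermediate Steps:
Function('d')(C) = Add(Rational(-2, 3), Mul(Rational(1, 3), C)) (Function('d')(C) = Add(Rational(-2, 3), Mul(Rational(1, 3), Add(C, 0))) = Add(Rational(-2, 3), Mul(Rational(1, 3), C)))
m = 44 (m = Add(2, 42) = 44)
Function('q')(B) = Add(Rational(23, 3), Mul(Rational(-4, 3), B)) (Function('q')(B) = Add(7, Mul(-1, Add(B, Add(Rational(-2, 3), Mul(Rational(1, 3), B))))) = Add(7, Mul(-1, Add(Rational(-2, 3), Mul(Rational(4, 3), B)))) = Add(7, Add(Rational(2, 3), Mul(Rational(-4, 3), B))) = Add(Rational(23, 3), Mul(Rational(-4, 3), B)))
Add(Mul(-146, Function('q')(-9)), m) = Add(Mul(-146, Add(Rational(23, 3), Mul(Rational(-4, 3), -9))), 44) = Add(Mul(-146, Add(Rational(23, 3), 12)), 44) = Add(Mul(-146, Rational(59, 3)), 44) = Add(Rational(-8614, 3), 44) = Rational(-8482, 3)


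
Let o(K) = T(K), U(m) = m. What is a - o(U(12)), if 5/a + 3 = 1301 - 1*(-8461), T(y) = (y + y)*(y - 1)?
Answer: -2576371/9759 ≈ -264.00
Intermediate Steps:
T(y) = 2*y*(-1 + y) (T(y) = (2*y)*(-1 + y) = 2*y*(-1 + y))
o(K) = 2*K*(-1 + K)
a = 5/9759 (a = 5/(-3 + (1301 - 1*(-8461))) = 5/(-3 + (1301 + 8461)) = 5/(-3 + 9762) = 5/9759 ≈ 0.00051235)
a - o(U(12)) = 5/9759 - 2*12*(-1 + 12) = 5/9759 - 2*12*11 = 5/9759 - 1*264 = 5/9759 - 264 = -2576371/9759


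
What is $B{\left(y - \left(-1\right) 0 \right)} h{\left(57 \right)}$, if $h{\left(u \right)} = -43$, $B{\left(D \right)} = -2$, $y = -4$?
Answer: $86$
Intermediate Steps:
$B{\left(y - \left(-1\right) 0 \right)} h{\left(57 \right)} = \left(-2\right) \left(-43\right) = 86$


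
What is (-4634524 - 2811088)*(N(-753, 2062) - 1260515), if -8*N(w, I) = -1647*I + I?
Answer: 6226456322702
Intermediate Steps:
N(w, I) = 823*I/4 (N(w, I) = -(-1647*I + I)/8 = -(-823)*I/4 = 823*I/4)
(-4634524 - 2811088)*(N(-753, 2062) - 1260515) = (-4634524 - 2811088)*((823/4)*2062 - 1260515) = -7445612*(848513/2 - 1260515) = -7445612*(-1672517/2) = 6226456322702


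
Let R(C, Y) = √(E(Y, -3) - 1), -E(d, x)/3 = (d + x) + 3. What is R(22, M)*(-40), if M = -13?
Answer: -40*√38 ≈ -246.58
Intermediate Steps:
E(d, x) = -9 - 3*d - 3*x (E(d, x) = -3*((d + x) + 3) = -3*(3 + d + x) = -9 - 3*d - 3*x)
R(C, Y) = √(-1 - 3*Y) (R(C, Y) = √((-9 - 3*Y - 3*(-3)) - 1) = √((-9 - 3*Y + 9) - 1) = √(-3*Y - 1) = √(-1 - 3*Y))
R(22, M)*(-40) = √(-1 - 3*(-13))*(-40) = √(-1 + 39)*(-40) = √38*(-40) = -40*√38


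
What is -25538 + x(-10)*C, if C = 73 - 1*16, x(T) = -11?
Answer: -26165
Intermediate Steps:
C = 57 (C = 73 - 16 = 57)
-25538 + x(-10)*C = -25538 - 11*57 = -25538 - 627 = -26165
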